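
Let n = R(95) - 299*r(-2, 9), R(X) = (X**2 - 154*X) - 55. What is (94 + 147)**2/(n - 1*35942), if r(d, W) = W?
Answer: -58081/44293 ≈ -1.3113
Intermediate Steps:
R(X) = -55 + X**2 - 154*X
n = -8351 (n = (-55 + 95**2 - 154*95) - 299*9 = (-55 + 9025 - 14630) - 2691 = -5660 - 2691 = -8351)
(94 + 147)**2/(n - 1*35942) = (94 + 147)**2/(-8351 - 1*35942) = 241**2/(-8351 - 35942) = 58081/(-44293) = 58081*(-1/44293) = -58081/44293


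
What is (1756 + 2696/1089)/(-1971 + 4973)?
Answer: 957490/1634589 ≈ 0.58577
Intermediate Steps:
(1756 + 2696/1089)/(-1971 + 4973) = (1756 + 2696*(1/1089))/3002 = (1756 + 2696/1089)*(1/3002) = (1914980/1089)*(1/3002) = 957490/1634589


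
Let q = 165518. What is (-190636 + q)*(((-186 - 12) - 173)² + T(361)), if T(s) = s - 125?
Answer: -3463194486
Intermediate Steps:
T(s) = -125 + s
(-190636 + q)*(((-186 - 12) - 173)² + T(361)) = (-190636 + 165518)*(((-186 - 12) - 173)² + (-125 + 361)) = -25118*((-198 - 173)² + 236) = -25118*((-371)² + 236) = -25118*(137641 + 236) = -25118*137877 = -3463194486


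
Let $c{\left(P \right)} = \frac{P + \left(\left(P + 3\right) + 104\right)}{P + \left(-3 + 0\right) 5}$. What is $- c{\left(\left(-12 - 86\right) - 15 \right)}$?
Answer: $- \frac{119}{128} \approx -0.92969$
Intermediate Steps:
$c{\left(P \right)} = \frac{107 + 2 P}{-15 + P}$ ($c{\left(P \right)} = \frac{P + \left(\left(3 + P\right) + 104\right)}{P - 15} = \frac{P + \left(107 + P\right)}{P - 15} = \frac{107 + 2 P}{-15 + P}$)
$- c{\left(\left(-12 - 86\right) - 15 \right)} = - \frac{107 + 2 \left(\left(-12 - 86\right) - 15\right)}{-15 - 113} = - \frac{107 + 2 \left(-98 - 15\right)}{-15 - 113} = - \frac{107 + 2 \left(-113\right)}{-15 - 113} = - \frac{107 - 226}{-128} = - \frac{\left(-1\right) \left(-119\right)}{128} = \left(-1\right) \frac{119}{128} = - \frac{119}{128}$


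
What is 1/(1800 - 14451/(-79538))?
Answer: 79538/143182851 ≈ 0.00055550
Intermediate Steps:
1/(1800 - 14451/(-79538)) = 1/(1800 - 14451*(-1/79538)) = 1/(1800 + 14451/79538) = 1/(143182851/79538) = 79538/143182851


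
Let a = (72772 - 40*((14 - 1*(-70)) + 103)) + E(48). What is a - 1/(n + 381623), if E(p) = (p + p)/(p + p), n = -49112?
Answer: 21710640722/332511 ≈ 65293.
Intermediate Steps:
E(p) = 1 (E(p) = (2*p)/((2*p)) = (2*p)*(1/(2*p)) = 1)
a = 65293 (a = (72772 - 40*((14 - 1*(-70)) + 103)) + 1 = (72772 - 40*((14 + 70) + 103)) + 1 = (72772 - 40*(84 + 103)) + 1 = (72772 - 40*187) + 1 = (72772 - 7480) + 1 = 65292 + 1 = 65293)
a - 1/(n + 381623) = 65293 - 1/(-49112 + 381623) = 65293 - 1/332511 = 21710640722/332511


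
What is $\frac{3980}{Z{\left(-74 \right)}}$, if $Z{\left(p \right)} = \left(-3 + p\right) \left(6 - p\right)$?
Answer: $- \frac{199}{308} \approx -0.6461$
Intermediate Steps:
$\frac{3980}{Z{\left(-74 \right)}} = \frac{3980}{-18 - \left(-74\right)^{2} + 9 \left(-74\right)} = \frac{3980}{-18 - 5476 - 666} = \frac{3980}{-6160} = 3980 \left(- \frac{1}{6160}\right) = - \frac{199}{308}$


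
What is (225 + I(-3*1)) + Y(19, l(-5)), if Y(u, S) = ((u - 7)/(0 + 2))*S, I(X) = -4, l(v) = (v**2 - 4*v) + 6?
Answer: 527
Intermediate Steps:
l(v) = 6 + v**2 - 4*v
Y(u, S) = S*(-7/2 + u/2) (Y(u, S) = ((-7 + u)/2)*S = ((-7 + u)*(1/2))*S = (-7/2 + u/2)*S = S*(-7/2 + u/2))
(225 + I(-3*1)) + Y(19, l(-5)) = (225 - 4) + (6 + (-5)**2 - 4*(-5))*(-7 + 19)/2 = 221 + (1/2)*(6 + 25 + 20)*12 = 221 + (1/2)*51*12 = 221 + 306 = 527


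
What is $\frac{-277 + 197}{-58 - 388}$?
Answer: $\frac{40}{223} \approx 0.17937$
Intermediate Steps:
$\frac{-277 + 197}{-58 - 388} = - \frac{80}{-446} = \left(-80\right) \left(- \frac{1}{446}\right) = \frac{40}{223}$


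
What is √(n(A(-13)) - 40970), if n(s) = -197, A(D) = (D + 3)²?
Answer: I*√41167 ≈ 202.9*I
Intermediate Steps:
A(D) = (3 + D)²
√(n(A(-13)) - 40970) = √(-197 - 40970) = √(-41167) = I*√41167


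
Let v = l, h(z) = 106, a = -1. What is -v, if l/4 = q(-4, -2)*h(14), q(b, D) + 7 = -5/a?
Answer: 848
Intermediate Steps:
q(b, D) = -2 (q(b, D) = -7 - 5/(-1) = -7 - 5*(-1) = -7 + 5 = -2)
l = -848 (l = 4*(-2*106) = 4*(-212) = -848)
v = -848
-v = -1*(-848) = 848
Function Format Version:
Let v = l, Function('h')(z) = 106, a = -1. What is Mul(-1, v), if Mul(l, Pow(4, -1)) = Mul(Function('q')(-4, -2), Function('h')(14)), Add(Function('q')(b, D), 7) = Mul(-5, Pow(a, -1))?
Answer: 848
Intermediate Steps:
Function('q')(b, D) = -2 (Function('q')(b, D) = Add(-7, Mul(-5, Pow(-1, -1))) = Add(-7, Mul(-5, -1)) = Add(-7, 5) = -2)
l = -848 (l = Mul(4, Mul(-2, 106)) = Mul(4, -212) = -848)
v = -848
Mul(-1, v) = Mul(-1, -848) = 848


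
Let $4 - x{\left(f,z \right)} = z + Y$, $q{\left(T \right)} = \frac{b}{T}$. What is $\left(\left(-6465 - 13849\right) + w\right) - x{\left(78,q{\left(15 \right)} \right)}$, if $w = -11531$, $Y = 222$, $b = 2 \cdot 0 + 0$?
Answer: $-31627$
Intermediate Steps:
$b = 0$ ($b = 0 + 0 = 0$)
$q{\left(T \right)} = 0$ ($q{\left(T \right)} = \frac{0}{T} = 0$)
$x{\left(f,z \right)} = -218 - z$ ($x{\left(f,z \right)} = 4 - \left(z + 222\right) = 4 - \left(222 + z\right) = -218 - z$)
$\left(\left(-6465 - 13849\right) + w\right) - x{\left(78,q{\left(15 \right)} \right)} = \left(\left(-6465 - 13849\right) - 11531\right) - \left(-218 - 0\right) = \left(-20314 - 11531\right) - \left(-218 + 0\right) = -31845 - -218 = -31845 + 218 = -31627$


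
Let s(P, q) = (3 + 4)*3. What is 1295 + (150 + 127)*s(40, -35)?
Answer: 7112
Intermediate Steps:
s(P, q) = 21 (s(P, q) = 7*3 = 21)
1295 + (150 + 127)*s(40, -35) = 1295 + (150 + 127)*21 = 1295 + 277*21 = 1295 + 5817 = 7112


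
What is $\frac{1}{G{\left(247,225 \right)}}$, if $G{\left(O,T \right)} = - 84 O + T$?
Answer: $- \frac{1}{20523} \approx -4.8726 \cdot 10^{-5}$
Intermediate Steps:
$G{\left(O,T \right)} = T - 84 O$
$\frac{1}{G{\left(247,225 \right)}} = \frac{1}{225 - 20748} = \frac{1}{-20523} = - \frac{1}{20523}$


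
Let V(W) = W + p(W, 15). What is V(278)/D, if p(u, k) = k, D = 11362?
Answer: 293/11362 ≈ 0.025788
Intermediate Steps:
V(W) = 15 + W (V(W) = W + 15 = 15 + W)
V(278)/D = (15 + 278)/11362 = 293*(1/11362) = 293/11362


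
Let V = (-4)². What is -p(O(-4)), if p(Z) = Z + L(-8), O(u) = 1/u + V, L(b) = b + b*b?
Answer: -287/4 ≈ -71.750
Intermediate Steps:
L(b) = b + b²
V = 16
O(u) = 16 + 1/u (O(u) = 1/u + 16 = 16 + 1/u)
p(Z) = 56 + Z (p(Z) = Z - 8*(1 - 8) = Z - 8*(-7) = Z + 56 = 56 + Z)
-p(O(-4)) = -(56 + (16 + 1/(-4))) = -(56 + (16 - ¼)) = -(56 + 63/4) = -1*287/4 = -287/4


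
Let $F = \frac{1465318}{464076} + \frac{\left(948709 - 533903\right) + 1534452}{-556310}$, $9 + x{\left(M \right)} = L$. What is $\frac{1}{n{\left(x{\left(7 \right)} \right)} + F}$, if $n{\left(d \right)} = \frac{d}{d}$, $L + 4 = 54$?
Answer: $\frac{64542529890}{42184330133} \approx 1.53$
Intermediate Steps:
$L = 50$ ($L = -4 + 54 = 50$)
$x{\left(M \right)} = 41$ ($x{\left(M \right)} = -9 + 50 = 41$)
$n{\left(d \right)} = 1$
$F = - \frac{22358199757}{64542529890}$ ($F = 1465318 \cdot \frac{1}{464076} + \left(414806 + 1534452\right) \left(- \frac{1}{556310}\right) = \frac{732659}{232038} + 1949258 \left(- \frac{1}{556310}\right) = \frac{732659}{232038} - \frac{974629}{278155} = - \frac{22358199757}{64542529890} \approx -0.34641$)
$\frac{1}{n{\left(x{\left(7 \right)} \right)} + F} = \frac{1}{1 - \frac{22358199757}{64542529890}} = \frac{1}{\frac{42184330133}{64542529890}} = \frac{64542529890}{42184330133}$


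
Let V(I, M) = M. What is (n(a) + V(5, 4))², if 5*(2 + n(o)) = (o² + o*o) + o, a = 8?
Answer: 21316/25 ≈ 852.64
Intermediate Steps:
n(o) = -2 + o/5 + 2*o²/5 (n(o) = -2 + ((o² + o*o) + o)/5 = -2 + ((o² + o²) + o)/5 = -2 + (2*o² + o)/5 = -2 + (o + 2*o²)/5 = -2 + (o/5 + 2*o²/5) = -2 + o/5 + 2*o²/5)
(n(a) + V(5, 4))² = ((-2 + (⅕)*8 + (⅖)*8²) + 4)² = ((-2 + 8/5 + (⅖)*64) + 4)² = ((-2 + 8/5 + 128/5) + 4)² = (126/5 + 4)² = (146/5)² = 21316/25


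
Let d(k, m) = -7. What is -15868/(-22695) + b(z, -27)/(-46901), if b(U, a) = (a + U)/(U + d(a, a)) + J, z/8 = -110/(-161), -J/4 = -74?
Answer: 182085631391/262911294165 ≈ 0.69257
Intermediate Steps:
J = 296 (J = -4*(-74) = 296)
z = 880/161 (z = 8*(-110/(-161)) = 8*(-110*(-1/161)) = 8*(110/161) = 880/161 ≈ 5.4658)
b(U, a) = 296 + (U + a)/(-7 + U) (b(U, a) = (a + U)/(U - 7) + 296 = (U + a)/(-7 + U) + 296 = 296 + (U + a)/(-7 + U))
-15868/(-22695) + b(z, -27)/(-46901) = -15868/(-22695) + ((-2072 - 27 + 297*(880/161))/(-7 + 880/161))/(-46901) = -15868*(-1/22695) + ((-2072 - 27 + 261360/161)/(-247/161))*(-1/46901) = 15868/22695 - 161/247*(-76579/161)*(-1/46901) = 15868/22695 + (76579/247)*(-1/46901) = 15868/22695 - 76579/11584547 = 182085631391/262911294165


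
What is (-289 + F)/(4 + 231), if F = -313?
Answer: -602/235 ≈ -2.5617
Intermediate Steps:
(-289 + F)/(4 + 231) = (-289 - 313)/(4 + 231) = -602/235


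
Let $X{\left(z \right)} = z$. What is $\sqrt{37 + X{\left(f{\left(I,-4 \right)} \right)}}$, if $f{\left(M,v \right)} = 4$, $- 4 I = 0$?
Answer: $\sqrt{41} \approx 6.4031$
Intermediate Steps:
$I = 0$ ($I = \left(- \frac{1}{4}\right) 0 = 0$)
$\sqrt{37 + X{\left(f{\left(I,-4 \right)} \right)}} = \sqrt{37 + 4} = \sqrt{41}$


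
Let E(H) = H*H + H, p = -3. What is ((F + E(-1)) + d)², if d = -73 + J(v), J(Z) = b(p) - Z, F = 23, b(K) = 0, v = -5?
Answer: 2025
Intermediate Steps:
E(H) = H + H² (E(H) = H² + H = H + H²)
J(Z) = -Z (J(Z) = 0 - Z = -Z)
d = -68 (d = -73 - 1*(-5) = -73 + 5 = -68)
((F + E(-1)) + d)² = ((23 - (1 - 1)) - 68)² = ((23 - 1*0) - 68)² = ((23 + 0) - 68)² = (23 - 68)² = (-45)² = 2025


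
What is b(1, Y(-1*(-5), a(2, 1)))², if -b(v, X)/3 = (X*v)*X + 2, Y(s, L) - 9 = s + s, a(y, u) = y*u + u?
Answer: 1185921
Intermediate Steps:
a(y, u) = u + u*y (a(y, u) = u*y + u = u + u*y)
Y(s, L) = 9 + 2*s (Y(s, L) = 9 + (s + s) = 9 + 2*s)
b(v, X) = -6 - 3*v*X² (b(v, X) = -3*((X*v)*X + 2) = -3*(v*X² + 2) = -3*(2 + v*X²) = -6 - 3*v*X²)
b(1, Y(-1*(-5), a(2, 1)))² = (-6 - 3*1*(9 + 2*(-1*(-5)))²)² = (-6 - 3*1*(9 + 2*5)²)² = (-6 - 3*1*(9 + 10)²)² = (-6 - 3*1*19²)² = (-6 - 3*1*361)² = (-6 - 1083)² = (-1089)² = 1185921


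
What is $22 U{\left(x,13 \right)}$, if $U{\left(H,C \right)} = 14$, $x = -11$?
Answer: $308$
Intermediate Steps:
$22 U{\left(x,13 \right)} = 22 \cdot 14 = 308$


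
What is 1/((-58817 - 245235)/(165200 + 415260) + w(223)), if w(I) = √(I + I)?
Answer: 11030626495/9386252022181 + 21058363225*√446/9386252022181 ≈ 0.048556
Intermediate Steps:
w(I) = √2*√I (w(I) = √(2*I) = √2*√I)
1/((-58817 - 245235)/(165200 + 415260) + w(223)) = 1/((-58817 - 245235)/(165200 + 415260) + √2*√223) = 1/(-304052/580460 + √446) = 1/(-304052*1/580460 + √446) = 1/(-76013/145115 + √446)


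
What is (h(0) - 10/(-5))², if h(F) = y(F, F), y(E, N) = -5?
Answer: 9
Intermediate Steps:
h(F) = -5
(h(0) - 10/(-5))² = (-5 - 10/(-5))² = (-5 - 10*(-⅕))² = (-5 + 2)² = (-3)² = 9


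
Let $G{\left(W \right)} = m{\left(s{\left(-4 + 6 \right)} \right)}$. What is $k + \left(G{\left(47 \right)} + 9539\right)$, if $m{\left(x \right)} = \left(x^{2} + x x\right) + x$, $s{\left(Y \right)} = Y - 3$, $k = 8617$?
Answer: $18157$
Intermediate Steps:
$s{\left(Y \right)} = -3 + Y$
$m{\left(x \right)} = x + 2 x^{2}$ ($m{\left(x \right)} = \left(x^{2} + x^{2}\right) + x = 2 x^{2} + x = x + 2 x^{2}$)
$G{\left(W \right)} = 1$ ($G{\left(W \right)} = \left(-3 + \left(-4 + 6\right)\right) \left(1 + 2 \left(-3 + \left(-4 + 6\right)\right)\right) = \left(-3 + 2\right) \left(1 + 2 \left(-3 + 2\right)\right) = - (1 + 2 \left(-1\right)) = - (1 - 2) = \left(-1\right) \left(-1\right) = 1$)
$k + \left(G{\left(47 \right)} + 9539\right) = 8617 + \left(1 + 9539\right) = 8617 + 9540 = 18157$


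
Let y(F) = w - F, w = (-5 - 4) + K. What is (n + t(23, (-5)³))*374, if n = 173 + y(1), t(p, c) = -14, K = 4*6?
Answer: 64702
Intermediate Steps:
K = 24
w = 15 (w = (-5 - 4) + 24 = -9 + 24 = 15)
y(F) = 15 - F
n = 187 (n = 173 + (15 - 1*1) = 173 + (15 - 1) = 173 + 14 = 187)
(n + t(23, (-5)³))*374 = (187 - 14)*374 = 173*374 = 64702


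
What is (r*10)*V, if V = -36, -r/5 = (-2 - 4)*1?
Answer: -10800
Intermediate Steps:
r = 30 (r = -5*(-2 - 4) = -(-30) = -5*(-6) = 30)
(r*10)*V = (30*10)*(-36) = 300*(-36) = -10800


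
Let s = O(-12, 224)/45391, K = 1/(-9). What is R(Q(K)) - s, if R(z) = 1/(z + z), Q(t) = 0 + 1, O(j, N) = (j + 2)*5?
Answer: 45491/90782 ≈ 0.50110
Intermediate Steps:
K = -⅑ ≈ -0.11111
O(j, N) = 10 + 5*j (O(j, N) = (2 + j)*5 = 10 + 5*j)
s = -50/45391 (s = (10 + 5*(-12))/45391 = (10 - 60)*(1/45391) = -50*1/45391 = -50/45391 ≈ -0.0011015)
Q(t) = 1
R(z) = 1/(2*z)
R(Q(K)) - s = (½)/1 - 1*(-50/45391) = (½)*1 + 50/45391 = ½ + 50/45391 = 45491/90782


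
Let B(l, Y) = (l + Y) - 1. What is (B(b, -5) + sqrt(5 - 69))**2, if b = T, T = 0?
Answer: -28 - 96*I ≈ -28.0 - 96.0*I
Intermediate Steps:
b = 0
B(l, Y) = -1 + Y + l (B(l, Y) = (Y + l) - 1 = -1 + Y + l)
(B(b, -5) + sqrt(5 - 69))**2 = ((-1 - 5 + 0) + sqrt(5 - 69))**2 = (-6 + sqrt(-64))**2 = (-6 + 8*I)**2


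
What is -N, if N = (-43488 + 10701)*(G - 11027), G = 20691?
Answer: 316853568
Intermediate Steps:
N = -316853568 (N = (-43488 + 10701)*(20691 - 11027) = -32787*9664 = -316853568)
-N = -1*(-316853568) = 316853568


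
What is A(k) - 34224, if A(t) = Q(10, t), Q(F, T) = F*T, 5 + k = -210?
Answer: -36374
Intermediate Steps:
k = -215 (k = -5 - 210 = -215)
A(t) = 10*t
A(k) - 34224 = 10*(-215) - 34224 = -2150 - 34224 = -36374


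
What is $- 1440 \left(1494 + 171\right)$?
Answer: $-2397600$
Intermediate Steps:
$- 1440 \left(1494 + 171\right) = \left(-1440\right) 1665 = -2397600$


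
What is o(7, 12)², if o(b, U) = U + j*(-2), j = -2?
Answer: 256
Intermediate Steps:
o(b, U) = 4 + U (o(b, U) = U - 2*(-2) = U + 4 = 4 + U)
o(7, 12)² = (4 + 12)² = 16² = 256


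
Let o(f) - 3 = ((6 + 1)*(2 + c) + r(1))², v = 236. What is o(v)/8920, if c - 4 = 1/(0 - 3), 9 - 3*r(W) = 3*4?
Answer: 13483/80280 ≈ 0.16795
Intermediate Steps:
r(W) = -1 (r(W) = 3 - 4 = -1)
c = 11/3 (c = 4 + 1/(0 - 3) = 4 + 1/(-3) = 4 - ⅓ = 11/3 ≈ 3.6667)
o(f) = 13483/9 (o(f) = 3 + ((6 + 1)*(2 + 11/3) - 1)² = 3 + (7*(17/3) - 1)² = 3 + (119/3 - 1)² = 3 + (116/3)² = 3 + 13456/9 = 13483/9)
o(v)/8920 = (13483/9)/8920 = (13483/9)*(1/8920) = 13483/80280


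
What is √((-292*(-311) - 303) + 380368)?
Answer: √470877 ≈ 686.21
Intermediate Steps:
√((-292*(-311) - 303) + 380368) = √((90812 - 303) + 380368) = √(90509 + 380368) = √470877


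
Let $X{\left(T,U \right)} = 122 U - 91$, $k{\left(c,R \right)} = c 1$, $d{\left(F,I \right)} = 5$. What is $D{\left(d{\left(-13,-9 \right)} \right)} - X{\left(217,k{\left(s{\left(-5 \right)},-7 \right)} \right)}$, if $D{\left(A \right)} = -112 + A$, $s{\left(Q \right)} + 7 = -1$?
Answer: $960$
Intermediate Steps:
$s{\left(Q \right)} = -8$ ($s{\left(Q \right)} = -7 - 1 = -8$)
$k{\left(c,R \right)} = c$
$X{\left(T,U \right)} = -91 + 122 U$
$D{\left(d{\left(-13,-9 \right)} \right)} - X{\left(217,k{\left(s{\left(-5 \right)},-7 \right)} \right)} = \left(-112 + 5\right) - \left(-91 + 122 \left(-8\right)\right) = -107 - \left(-91 - 976\right) = -107 - -1067 = -107 + 1067 = 960$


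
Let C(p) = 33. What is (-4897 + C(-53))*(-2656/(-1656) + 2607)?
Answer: -2626467584/207 ≈ -1.2688e+7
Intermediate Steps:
(-4897 + C(-53))*(-2656/(-1656) + 2607) = (-4897 + 33)*(-2656/(-1656) + 2607) = -4864*(-2656*(-1/1656) + 2607) = -4864*(332/207 + 2607) = -4864*539981/207 = -2626467584/207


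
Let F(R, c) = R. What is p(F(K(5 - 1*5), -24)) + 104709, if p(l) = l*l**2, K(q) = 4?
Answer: 104773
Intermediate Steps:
p(l) = l**3
p(F(K(5 - 1*5), -24)) + 104709 = 4**3 + 104709 = 64 + 104709 = 104773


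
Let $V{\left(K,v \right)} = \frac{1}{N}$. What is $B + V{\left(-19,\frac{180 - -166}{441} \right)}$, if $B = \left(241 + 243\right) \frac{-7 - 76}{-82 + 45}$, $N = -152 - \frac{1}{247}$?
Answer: $\frac{1508248601}{1389165} \approx 1085.7$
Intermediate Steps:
$N = - \frac{37545}{247}$ ($N = -152 - \frac{1}{247} = - \frac{37545}{247} \approx -152.0$)
$B = \frac{40172}{37}$ ($B = 484 \left(- \frac{83}{-37}\right) = 484 \left(\left(-83\right) \left(- \frac{1}{37}\right)\right) = 484 \cdot \frac{83}{37} = \frac{40172}{37} \approx 1085.7$)
$V{\left(K,v \right)} = - \frac{247}{37545}$ ($V{\left(K,v \right)} = \frac{1}{- \frac{37545}{247}} = - \frac{247}{37545}$)
$B + V{\left(-19,\frac{180 - -166}{441} \right)} = \frac{40172}{37} - \frac{247}{37545} = \frac{1508248601}{1389165}$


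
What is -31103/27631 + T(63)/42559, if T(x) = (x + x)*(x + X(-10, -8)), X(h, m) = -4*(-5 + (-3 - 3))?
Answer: -951191435/1175947729 ≈ -0.80887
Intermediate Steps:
X(h, m) = 44 (X(h, m) = -4*(-5 - 6) = -4*(-11) = 44)
T(x) = 2*x*(44 + x) (T(x) = (x + x)*(x + 44) = (2*x)*(44 + x) = 2*x*(44 + x))
-31103/27631 + T(63)/42559 = -31103/27631 + (2*63*(44 + 63))/42559 = -31103*1/27631 + (2*63*107)*(1/42559) = -31103/27631 + 13482*(1/42559) = -31103/27631 + 13482/42559 = -951191435/1175947729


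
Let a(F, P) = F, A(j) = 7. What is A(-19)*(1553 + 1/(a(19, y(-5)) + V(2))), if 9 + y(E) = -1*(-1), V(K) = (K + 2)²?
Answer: 54356/5 ≈ 10871.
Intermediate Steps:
V(K) = (2 + K)²
y(E) = -8 (y(E) = -9 - 1*(-1) = -9 + 1 = -8)
A(-19)*(1553 + 1/(a(19, y(-5)) + V(2))) = 7*(1553 + 1/(19 + (2 + 2)²)) = 7*(1553 + 1/(19 + 4²)) = 7*(1553 + 1/(19 + 16)) = 7*(1553 + 1/35) = 7*(54356/35) = 54356/5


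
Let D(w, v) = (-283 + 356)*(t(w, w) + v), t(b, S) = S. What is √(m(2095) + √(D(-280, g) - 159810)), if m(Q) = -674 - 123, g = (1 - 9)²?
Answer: √(-797 + I*√175578) ≈ 7.1916 + 29.133*I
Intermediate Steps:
g = 64 (g = (-8)² = 64)
m(Q) = -797
D(w, v) = 73*v + 73*w (D(w, v) = (-283 + 356)*(w + v) = 73*(v + w) = 73*v + 73*w)
√(m(2095) + √(D(-280, g) - 159810)) = √(-797 + √((73*64 + 73*(-280)) - 159810)) = √(-797 + √((4672 - 20440) - 159810)) = √(-797 + √(-15768 - 159810)) = √(-797 + √(-175578)) = √(-797 + I*√175578)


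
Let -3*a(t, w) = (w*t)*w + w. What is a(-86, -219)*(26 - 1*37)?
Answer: -15124505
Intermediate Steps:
a(t, w) = -w/3 - t*w**2/3 (a(t, w) = -((w*t)*w + w)/3 = -((t*w)*w + w)/3 = -(t*w**2 + w)/3 = -(w + t*w**2)/3 = -w/3 - t*w**2/3)
a(-86, -219)*(26 - 1*37) = (-1/3*(-219)*(1 - 86*(-219)))*(26 - 1*37) = (-1/3*(-219)*(1 + 18834))*(26 - 37) = -1/3*(-219)*18835*(-11) = 1374955*(-11) = -15124505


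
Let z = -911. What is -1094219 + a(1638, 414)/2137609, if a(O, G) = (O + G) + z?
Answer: -2339012381230/2137609 ≈ -1.0942e+6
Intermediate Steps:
a(O, G) = -911 + G + O (a(O, G) = (O + G) - 911 = (G + O) - 911 = -911 + G + O)
-1094219 + a(1638, 414)/2137609 = -1094219 + (-911 + 414 + 1638)/2137609 = -1094219 + 1141*(1/2137609) = -1094219 + 1141/2137609 = -2339012381230/2137609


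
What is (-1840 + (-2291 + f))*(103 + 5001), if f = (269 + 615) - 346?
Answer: -18338672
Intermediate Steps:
f = 538 (f = 884 - 346 = 538)
(-1840 + (-2291 + f))*(103 + 5001) = (-1840 + (-2291 + 538))*(103 + 5001) = (-1840 - 1753)*5104 = -3593*5104 = -18338672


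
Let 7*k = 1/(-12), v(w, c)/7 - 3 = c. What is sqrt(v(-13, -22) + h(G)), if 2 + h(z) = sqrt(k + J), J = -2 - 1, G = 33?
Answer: sqrt(-238140 + 42*I*sqrt(5313))/42 ≈ 0.074682 + 11.619*I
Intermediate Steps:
J = -3
v(w, c) = 21 + 7*c
k = -1/84 (k = (1/7)/(-12) = (1/7)*(-1/12) = -1/84 ≈ -0.011905)
h(z) = -2 + I*sqrt(5313)/42 (h(z) = -2 + sqrt(-1/84 - 3) = -2 + sqrt(-253/84) = -2 + I*sqrt(5313)/42)
sqrt(v(-13, -22) + h(G)) = sqrt((21 + 7*(-22)) + (-2 + I*sqrt(5313)/42)) = sqrt((21 - 154) + (-2 + I*sqrt(5313)/42)) = sqrt(-133 + (-2 + I*sqrt(5313)/42)) = sqrt(-135 + I*sqrt(5313)/42)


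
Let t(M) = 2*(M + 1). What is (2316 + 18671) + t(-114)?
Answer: 20761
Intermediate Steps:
t(M) = 2 + 2*M (t(M) = 2*(1 + M) = 2 + 2*M)
(2316 + 18671) + t(-114) = (2316 + 18671) + (2 + 2*(-114)) = 20987 + (2 - 228) = 20987 - 226 = 20761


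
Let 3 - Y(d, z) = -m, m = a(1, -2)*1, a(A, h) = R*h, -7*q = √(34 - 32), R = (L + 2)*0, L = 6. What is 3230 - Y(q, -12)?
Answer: 3227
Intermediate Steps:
R = 0 (R = (6 + 2)*0 = 8*0 = 0)
q = -√2/7 (q = -√(34 - 32)/7 = -√2/7 ≈ -0.20203)
a(A, h) = 0 (a(A, h) = 0*h = 0)
m = 0 (m = 0*1 = 0)
Y(d, z) = 3 (Y(d, z) = 3 - (-1)*0 = 3 - 1*0 = 3 + 0 = 3)
3230 - Y(q, -12) = 3230 - 1*3 = 3230 - 3 = 3227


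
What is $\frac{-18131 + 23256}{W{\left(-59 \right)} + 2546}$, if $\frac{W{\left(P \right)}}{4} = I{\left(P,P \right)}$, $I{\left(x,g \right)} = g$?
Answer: $\frac{1025}{462} \approx 2.2186$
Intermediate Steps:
$W{\left(P \right)} = 4 P$
$\frac{-18131 + 23256}{W{\left(-59 \right)} + 2546} = \frac{-18131 + 23256}{4 \left(-59\right) + 2546} = \frac{5125}{-236 + 2546} = \frac{5125}{2310} = 5125 \cdot \frac{1}{2310} = \frac{1025}{462}$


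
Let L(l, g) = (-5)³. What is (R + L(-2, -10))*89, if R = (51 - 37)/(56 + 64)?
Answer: -666877/60 ≈ -11115.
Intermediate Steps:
L(l, g) = -125
R = 7/60 (R = 14/120 = 14*(1/120) = 7/60 ≈ 0.11667)
(R + L(-2, -10))*89 = (7/60 - 125)*89 = -7493/60*89 = -666877/60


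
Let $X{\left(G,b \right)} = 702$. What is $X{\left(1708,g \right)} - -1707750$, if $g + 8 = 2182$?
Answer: $1708452$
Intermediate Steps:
$g = 2174$ ($g = -8 + 2182 = 2174$)
$X{\left(1708,g \right)} - -1707750 = 702 - -1707750 = 702 + 1707750 = 1708452$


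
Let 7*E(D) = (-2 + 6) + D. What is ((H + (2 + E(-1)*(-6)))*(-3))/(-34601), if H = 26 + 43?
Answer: 1437/242207 ≈ 0.0059329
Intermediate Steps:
E(D) = 4/7 + D/7 (E(D) = ((-2 + 6) + D)/7 = (4 + D)/7 = 4/7 + D/7)
H = 69
((H + (2 + E(-1)*(-6)))*(-3))/(-34601) = ((69 + (2 + (4/7 + (⅐)*(-1))*(-6)))*(-3))/(-34601) = ((69 + (2 + (4/7 - ⅐)*(-6)))*(-3))*(-1/34601) = ((69 + (2 + (3/7)*(-6)))*(-3))*(-1/34601) = ((69 + (2 - 18/7))*(-3))*(-1/34601) = ((69 - 4/7)*(-3))*(-1/34601) = ((479/7)*(-3))*(-1/34601) = -1437/7*(-1/34601) = 1437/242207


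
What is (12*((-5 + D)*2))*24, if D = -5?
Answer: -5760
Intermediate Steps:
(12*((-5 + D)*2))*24 = (12*((-5 - 5)*2))*24 = (12*(-10*2))*24 = (12*(-20))*24 = -240*24 = -5760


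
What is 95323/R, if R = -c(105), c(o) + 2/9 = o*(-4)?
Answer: 857907/3782 ≈ 226.84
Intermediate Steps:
c(o) = -2/9 - 4*o (c(o) = -2/9 + o*(-4) = -2/9 - 4*o)
R = 3782/9 (R = -(-2/9 - 4*105) = -(-2/9 - 420) = -1*(-3782/9) = 3782/9 ≈ 420.22)
95323/R = 95323/(3782/9) = 95323*(9/3782) = 857907/3782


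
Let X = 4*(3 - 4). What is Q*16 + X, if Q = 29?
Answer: 460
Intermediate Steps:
X = -4 (X = 4*(-1) = -4)
Q*16 + X = 29*16 - 4 = 464 - 4 = 460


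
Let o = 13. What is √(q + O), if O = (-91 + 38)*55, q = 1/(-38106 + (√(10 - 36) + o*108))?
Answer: √((106986331 - 2915*I*√26)/(-36702 + I*√26)) ≈ 0.e-11 - 53.991*I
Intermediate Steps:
q = 1/(-36702 + I*√26) (q = 1/(-38106 + (√(10 - 36) + 13*108)) = 1/(-38106 + (√(-26) + 1404)) = 1/(-38106 + (I*√26 + 1404)) = 1/(-38106 + (1404 + I*√26)) = 1/(-36702 + I*√26) ≈ -2.7246e-5 - 3.79e-9*I)
O = -2915 (O = -53*55 = -2915)
√(q + O) = √((-18351/673518415 - I*√26/1347036830) - 2915) = √(-1963306198076/673518415 - I*√26/1347036830)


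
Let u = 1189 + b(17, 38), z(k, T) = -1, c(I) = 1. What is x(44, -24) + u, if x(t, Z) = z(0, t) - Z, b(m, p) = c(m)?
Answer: 1213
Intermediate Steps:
b(m, p) = 1
x(t, Z) = -1 - Z
u = 1190 (u = 1189 + 1 = 1190)
x(44, -24) + u = (-1 - 1*(-24)) + 1190 = (-1 + 24) + 1190 = 23 + 1190 = 1213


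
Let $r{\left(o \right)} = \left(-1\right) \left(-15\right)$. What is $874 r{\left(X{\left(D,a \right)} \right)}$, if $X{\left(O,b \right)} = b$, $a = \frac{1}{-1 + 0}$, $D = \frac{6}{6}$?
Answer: $13110$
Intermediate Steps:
$D = 1$ ($D = 6 \cdot \frac{1}{6} = 1$)
$a = -1$ ($a = \frac{1}{-1} = -1$)
$r{\left(o \right)} = 15$
$874 r{\left(X{\left(D,a \right)} \right)} = 874 \cdot 15 = 13110$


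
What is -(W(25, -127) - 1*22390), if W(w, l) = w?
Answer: 22365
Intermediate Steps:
-(W(25, -127) - 1*22390) = -(25 - 1*22390) = -(25 - 22390) = -1*(-22365) = 22365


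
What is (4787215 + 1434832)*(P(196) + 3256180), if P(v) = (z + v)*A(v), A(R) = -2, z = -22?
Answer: 20257939728104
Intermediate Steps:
P(v) = 44 - 2*v (P(v) = (-22 + v)*(-2) = 44 - 2*v)
(4787215 + 1434832)*(P(196) + 3256180) = (4787215 + 1434832)*((44 - 2*196) + 3256180) = 6222047*((44 - 392) + 3256180) = 6222047*(-348 + 3256180) = 6222047*3255832 = 20257939728104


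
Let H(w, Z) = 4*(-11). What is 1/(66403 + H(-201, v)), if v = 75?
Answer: 1/66359 ≈ 1.5070e-5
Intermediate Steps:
H(w, Z) = -44
1/(66403 + H(-201, v)) = 1/(66403 - 44) = 1/66359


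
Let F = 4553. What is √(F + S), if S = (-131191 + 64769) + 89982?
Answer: √28113 ≈ 167.67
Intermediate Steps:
S = 23560 (S = -66422 + 89982 = 23560)
√(F + S) = √(4553 + 23560) = √28113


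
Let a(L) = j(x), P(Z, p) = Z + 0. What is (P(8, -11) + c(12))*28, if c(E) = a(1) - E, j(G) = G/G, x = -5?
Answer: -84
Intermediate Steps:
P(Z, p) = Z
j(G) = 1
a(L) = 1
c(E) = 1 - E
(P(8, -11) + c(12))*28 = (8 + (1 - 1*12))*28 = (8 + (1 - 12))*28 = (8 - 11)*28 = -3*28 = -84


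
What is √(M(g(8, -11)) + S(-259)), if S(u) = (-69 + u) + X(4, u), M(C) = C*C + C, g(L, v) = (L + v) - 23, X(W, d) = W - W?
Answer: √322 ≈ 17.944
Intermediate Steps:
X(W, d) = 0
g(L, v) = -23 + L + v
M(C) = C + C² (M(C) = C² + C = C + C²)
S(u) = -69 + u (S(u) = (-69 + u) + 0 = -69 + u)
√(M(g(8, -11)) + S(-259)) = √((-23 + 8 - 11)*(1 + (-23 + 8 - 11)) + (-69 - 259)) = √(-26*(1 - 26) - 328) = √(-26*(-25) - 328) = √(650 - 328) = √322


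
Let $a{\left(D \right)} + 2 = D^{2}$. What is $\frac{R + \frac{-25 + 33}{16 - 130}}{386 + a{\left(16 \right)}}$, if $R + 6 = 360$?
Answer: $\frac{10087}{18240} \approx 0.55302$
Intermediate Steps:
$R = 354$ ($R = -6 + 360 = 354$)
$a{\left(D \right)} = -2 + D^{2}$
$\frac{R + \frac{-25 + 33}{16 - 130}}{386 + a{\left(16 \right)}} = \frac{354 + \frac{-25 + 33}{16 - 130}}{386 - \left(2 - 16^{2}\right)} = \frac{354 + \frac{8}{-114}}{386 + \left(-2 + 256\right)} = \frac{354 + 8 \left(- \frac{1}{114}\right)}{386 + 254} = \frac{354 - \frac{4}{57}}{640} = \frac{20174}{57} \cdot \frac{1}{640} = \frac{10087}{18240}$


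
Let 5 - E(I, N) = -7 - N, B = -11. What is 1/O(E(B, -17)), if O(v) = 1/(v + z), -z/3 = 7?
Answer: -26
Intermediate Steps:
E(I, N) = 12 + N (E(I, N) = 5 - (-7 - N) = 5 + (7 + N) = 12 + N)
z = -21 (z = -3*7 = -21)
O(v) = 1/(-21 + v) (O(v) = 1/(v - 21) = 1/(-21 + v))
1/O(E(B, -17)) = 1/(1/(-21 + (12 - 17))) = 1/(1/(-21 - 5)) = 1/(1/(-26)) = 1/(-1/26) = -26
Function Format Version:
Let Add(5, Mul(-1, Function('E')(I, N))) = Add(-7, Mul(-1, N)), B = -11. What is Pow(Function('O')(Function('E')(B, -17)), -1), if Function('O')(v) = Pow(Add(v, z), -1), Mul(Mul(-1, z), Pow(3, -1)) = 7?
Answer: -26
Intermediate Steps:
Function('E')(I, N) = Add(12, N) (Function('E')(I, N) = Add(5, Mul(-1, Add(-7, Mul(-1, N)))) = Add(5, Add(7, N)) = Add(12, N))
z = -21 (z = Mul(-3, 7) = -21)
Function('O')(v) = Pow(Add(-21, v), -1) (Function('O')(v) = Pow(Add(v, -21), -1) = Pow(Add(-21, v), -1))
Pow(Function('O')(Function('E')(B, -17)), -1) = Pow(Pow(Add(-21, Add(12, -17)), -1), -1) = Pow(Pow(Add(-21, -5), -1), -1) = Pow(Pow(-26, -1), -1) = Pow(Rational(-1, 26), -1) = -26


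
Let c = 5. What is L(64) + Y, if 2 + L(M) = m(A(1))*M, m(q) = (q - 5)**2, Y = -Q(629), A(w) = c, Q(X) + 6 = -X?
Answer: 633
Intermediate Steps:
Q(X) = -6 - X
A(w) = 5
Y = 635 (Y = -(-6 - 1*629) = -(-6 - 629) = -1*(-635) = 635)
m(q) = (-5 + q)**2
L(M) = -2 (L(M) = -2 + (-5 + 5)**2*M = -2 + 0**2*M = -2 + 0*M = -2 + 0 = -2)
L(64) + Y = -2 + 635 = 633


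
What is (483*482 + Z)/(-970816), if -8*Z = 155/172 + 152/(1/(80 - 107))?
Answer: -45863827/190834688 ≈ -0.24033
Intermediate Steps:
Z = 705733/1376 (Z = -(155/172 + 152/(1/(80 - 107)))/8 = -(155*(1/172) + 152/(1/(-27)))/8 = -(155/172 + 152/(-1/27))/8 = -(155/172 + 152*(-27))/8 = -(155/172 - 4104)/8 = -1/8*(-705733/172) = 705733/1376 ≈ 512.89)
(483*482 + Z)/(-970816) = (483*482 + 705733/1376)/(-970816) = (232806 + 705733/1376)*(-1/970816) = (321046789/1376)*(-1/970816) = -45863827/190834688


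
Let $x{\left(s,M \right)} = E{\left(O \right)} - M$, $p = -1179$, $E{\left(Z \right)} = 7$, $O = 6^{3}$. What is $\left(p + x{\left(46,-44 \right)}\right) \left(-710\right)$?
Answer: $800880$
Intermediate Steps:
$O = 216$
$x{\left(s,M \right)} = 7 - M$
$\left(p + x{\left(46,-44 \right)}\right) \left(-710\right) = \left(-1179 + \left(7 - -44\right)\right) \left(-710\right) = \left(-1179 + \left(7 + 44\right)\right) \left(-710\right) = \left(-1179 + 51\right) \left(-710\right) = \left(-1128\right) \left(-710\right) = 800880$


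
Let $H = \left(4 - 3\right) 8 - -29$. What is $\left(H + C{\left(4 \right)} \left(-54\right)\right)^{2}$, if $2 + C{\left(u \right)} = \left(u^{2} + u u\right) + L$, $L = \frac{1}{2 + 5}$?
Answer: $\frac{123988225}{49} \approx 2.5304 \cdot 10^{6}$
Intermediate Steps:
$L = \frac{1}{7} \approx 0.14286$
$C{\left(u \right)} = - \frac{13}{7} + 2 u^{2}$ ($C{\left(u \right)} = -2 + \left(\left(u^{2} + u u\right) + \frac{1}{7}\right) = -2 + \left(\left(u^{2} + u^{2}\right) + \frac{1}{7}\right) = -2 + \left(2 u^{2} + \frac{1}{7}\right) = -2 + \left(\frac{1}{7} + 2 u^{2}\right) = - \frac{13}{7} + 2 u^{2}$)
$H = 37$ ($H = 1 \cdot 8 + 29 = 8 + 29 = 37$)
$\left(H + C{\left(4 \right)} \left(-54\right)\right)^{2} = \left(37 + \left(- \frac{13}{7} + 2 \cdot 4^{2}\right) \left(-54\right)\right)^{2} = \left(37 + \left(- \frac{13}{7} + 2 \cdot 16\right) \left(-54\right)\right)^{2} = \left(37 + \left(- \frac{13}{7} + 32\right) \left(-54\right)\right)^{2} = \left(37 + \frac{211}{7} \left(-54\right)\right)^{2} = \left(37 - \frac{11394}{7}\right)^{2} = \left(- \frac{11135}{7}\right)^{2} = \frac{123988225}{49}$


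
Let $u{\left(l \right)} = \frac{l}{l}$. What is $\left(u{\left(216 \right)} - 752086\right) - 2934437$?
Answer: $-3686522$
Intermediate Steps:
$u{\left(l \right)} = 1$
$\left(u{\left(216 \right)} - 752086\right) - 2934437 = \left(1 - 752086\right) - 2934437 = -752085 - 2934437 = -3686522$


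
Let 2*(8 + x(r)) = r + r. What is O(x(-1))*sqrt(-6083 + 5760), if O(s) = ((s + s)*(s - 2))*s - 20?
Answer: -1802*I*sqrt(323) ≈ -32386.0*I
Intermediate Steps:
x(r) = -8 + r (x(r) = -8 + (r + r)/2 = -8 + (2*r)/2 = -8 + r)
O(s) = -20 + 2*s**2*(-2 + s) (O(s) = ((2*s)*(-2 + s))*s - 20 = (2*s*(-2 + s))*s - 20 = 2*s**2*(-2 + s) - 20 = -20 + 2*s**2*(-2 + s))
O(x(-1))*sqrt(-6083 + 5760) = (-20 - 4*(-8 - 1)**2 + 2*(-8 - 1)**3)*sqrt(-6083 + 5760) = (-20 - 4*(-9)**2 + 2*(-9)**3)*sqrt(-323) = (-20 - 4*81 + 2*(-729))*(I*sqrt(323)) = (-20 - 324 - 1458)*(I*sqrt(323)) = -1802*I*sqrt(323)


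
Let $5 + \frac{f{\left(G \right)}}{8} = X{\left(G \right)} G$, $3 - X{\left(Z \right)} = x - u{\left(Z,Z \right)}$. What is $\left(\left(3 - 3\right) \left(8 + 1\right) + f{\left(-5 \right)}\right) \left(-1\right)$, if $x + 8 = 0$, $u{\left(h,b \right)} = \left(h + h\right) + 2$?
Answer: $160$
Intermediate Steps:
$u{\left(h,b \right)} = 2 + 2 h$ ($u{\left(h,b \right)} = 2 h + 2 = 2 + 2 h$)
$x = -8$ ($x = -8 + 0 = -8$)
$X{\left(Z \right)} = 13 + 2 Z$ ($X{\left(Z \right)} = 3 - \left(-8 - \left(2 + 2 Z\right)\right) = 3 - \left(-10 - 2 Z\right) = 3 + \left(10 + 2 Z\right) = 13 + 2 Z$)
$f{\left(G \right)} = -40 + 8 G \left(13 + 2 G\right)$ ($f{\left(G \right)} = -40 + 8 \left(13 + 2 G\right) G = -40 + 8 G \left(13 + 2 G\right)$)
$\left(\left(3 - 3\right) \left(8 + 1\right) + f{\left(-5 \right)}\right) \left(-1\right) = \left(\left(3 - 3\right) \left(8 + 1\right) + \left(-40 + 8 \left(-5\right) \left(13 + 2 \left(-5\right)\right)\right)\right) \left(-1\right) = \left(0 \cdot 9 + \left(-40 + 8 \left(-5\right) \left(13 - 10\right)\right)\right) \left(-1\right) = \left(0 + \left(-40 + 8 \left(-5\right) 3\right)\right) \left(-1\right) = \left(0 - 160\right) \left(-1\right) = \left(-160\right) \left(-1\right) = 160$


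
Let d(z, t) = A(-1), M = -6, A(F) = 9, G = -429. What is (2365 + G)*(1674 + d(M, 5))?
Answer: 3258288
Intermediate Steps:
d(z, t) = 9
(2365 + G)*(1674 + d(M, 5)) = (2365 - 429)*(1674 + 9) = 1936*1683 = 3258288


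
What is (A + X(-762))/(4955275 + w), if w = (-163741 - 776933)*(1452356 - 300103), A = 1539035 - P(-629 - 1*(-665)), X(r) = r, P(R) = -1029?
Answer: -1539302/1083889483247 ≈ -1.4202e-6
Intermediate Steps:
A = 1540064 (A = 1539035 - 1*(-1029) = 1539035 + 1029 = 1540064)
w = -1083894438522 (w = -940674*1152253 = -1083894438522)
(A + X(-762))/(4955275 + w) = (1540064 - 762)/(4955275 - 1083894438522) = 1539302/(-1083889483247) = 1539302*(-1/1083889483247) = -1539302/1083889483247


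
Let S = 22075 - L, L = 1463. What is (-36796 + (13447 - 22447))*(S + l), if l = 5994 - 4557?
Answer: -1009756004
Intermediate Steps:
S = 20612 (S = 22075 - 1*1463 = 22075 - 1463 = 20612)
l = 1437
(-36796 + (13447 - 22447))*(S + l) = (-36796 + (13447 - 22447))*(20612 + 1437) = (-36796 - 9000)*22049 = -45796*22049 = -1009756004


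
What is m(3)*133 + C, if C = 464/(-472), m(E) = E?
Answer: 23483/59 ≈ 398.02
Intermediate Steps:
C = -58/59 (C = 464*(-1/472) = -58/59 ≈ -0.98305)
m(3)*133 + C = 3*133 - 58/59 = 399 - 58/59 = 23483/59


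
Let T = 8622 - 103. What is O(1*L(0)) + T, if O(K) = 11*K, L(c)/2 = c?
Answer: 8519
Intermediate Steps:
L(c) = 2*c
T = 8519
O(1*L(0)) + T = 11*(1*(2*0)) + 8519 = 11*(1*0) + 8519 = 11*0 + 8519 = 0 + 8519 = 8519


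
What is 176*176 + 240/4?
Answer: 31036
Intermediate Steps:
176*176 + 240/4 = 30976 + 240*(¼) = 30976 + 60 = 31036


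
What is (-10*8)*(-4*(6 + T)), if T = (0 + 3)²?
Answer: 4800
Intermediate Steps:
T = 9 (T = 3² = 9)
(-10*8)*(-4*(6 + T)) = (-10*8)*(-4*(6 + 9)) = -(-320)*15 = -80*(-60) = 4800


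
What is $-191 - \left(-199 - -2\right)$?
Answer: $6$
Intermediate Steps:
$-191 - \left(-199 - -2\right) = -191 - \left(-199 + 2\right) = -191 - -197 = -191 + 197 = 6$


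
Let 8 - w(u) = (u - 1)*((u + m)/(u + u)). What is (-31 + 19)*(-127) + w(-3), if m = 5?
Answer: 4592/3 ≈ 1530.7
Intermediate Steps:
w(u) = 8 - (-1 + u)*(5 + u)/(2*u) (w(u) = 8 - (u - 1)*(u + 5)/(u + u) = 8 - (-1 + u)*(5 + u)/((2*u)) = 8 - (-1 + u)*(5 + u)*(1/(2*u)) = 8 - (-1 + u)*(5 + u)/(2*u))
(-31 + 19)*(-127) + w(-3) = (-31 + 19)*(-127) + (½)*(5 - 1*(-3)*(-12 - 3))/(-3) = -12*(-127) + (½)*(-⅓)*(5 - 1*(-3)*(-15)) = 1524 + (½)*(-⅓)*(5 - 45) = 1524 + (½)*(-⅓)*(-40) = 1524 + 20/3 = 4592/3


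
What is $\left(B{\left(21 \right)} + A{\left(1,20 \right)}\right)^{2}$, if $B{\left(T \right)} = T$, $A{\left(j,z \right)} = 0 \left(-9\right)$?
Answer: $441$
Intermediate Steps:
$A{\left(j,z \right)} = 0$
$\left(B{\left(21 \right)} + A{\left(1,20 \right)}\right)^{2} = \left(21 + 0\right)^{2} = 21^{2} = 441$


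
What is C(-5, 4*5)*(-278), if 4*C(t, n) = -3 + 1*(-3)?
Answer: 417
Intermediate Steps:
C(t, n) = -3/2 (C(t, n) = (-3 + 1*(-3))/4 = (-3 - 3)/4 = (¼)*(-6) = -3/2)
C(-5, 4*5)*(-278) = -3/2*(-278) = 417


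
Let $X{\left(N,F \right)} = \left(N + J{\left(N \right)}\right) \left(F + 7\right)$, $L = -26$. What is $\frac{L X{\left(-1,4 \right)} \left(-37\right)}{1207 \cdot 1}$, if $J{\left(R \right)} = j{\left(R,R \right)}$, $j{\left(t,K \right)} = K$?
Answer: $- \frac{21164}{1207} \approx -17.534$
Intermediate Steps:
$J{\left(R \right)} = R$
$X{\left(N,F \right)} = 2 N \left(7 + F\right)$ ($X{\left(N,F \right)} = \left(N + N\right) \left(F + 7\right) = 2 N \left(7 + F\right)$)
$\frac{L X{\left(-1,4 \right)} \left(-37\right)}{1207 \cdot 1} = \frac{- 26 \cdot 2 \left(-1\right) \left(7 + 4\right) \left(-37\right)}{1207 \cdot 1} = \frac{- 26 \cdot 2 \left(-1\right) 11 \left(-37\right)}{1207} = \left(-26\right) \left(-22\right) \left(-37\right) \frac{1}{1207} = 572 \left(-37\right) \frac{1}{1207} = \left(-21164\right) \frac{1}{1207} = - \frac{21164}{1207}$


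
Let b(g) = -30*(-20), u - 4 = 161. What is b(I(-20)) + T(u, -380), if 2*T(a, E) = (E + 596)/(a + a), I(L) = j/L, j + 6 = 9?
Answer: 33018/55 ≈ 600.33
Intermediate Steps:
j = 3 (j = -6 + 9 = 3)
u = 165 (u = 4 + 161 = 165)
I(L) = 3/L
T(a, E) = (596 + E)/(4*a) (T(a, E) = ((E + 596)/(a + a))/2 = ((596 + E)/((2*a)))/2 = ((596 + E)*(1/(2*a)))/2 = ((596 + E)/(2*a))/2 = (596 + E)/(4*a))
b(g) = 600
b(I(-20)) + T(u, -380) = 600 + (¼)*(596 - 380)/165 = 600 + (¼)*(1/165)*216 = 600 + 18/55 = 33018/55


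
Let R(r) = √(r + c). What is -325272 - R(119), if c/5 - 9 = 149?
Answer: -325272 - 3*√101 ≈ -3.2530e+5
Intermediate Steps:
c = 790 (c = 45 + 5*149 = 45 + 745 = 790)
R(r) = √(790 + r) (R(r) = √(r + 790) = √(790 + r))
-325272 - R(119) = -325272 - √(790 + 119) = -325272 - √909 = -325272 - 3*√101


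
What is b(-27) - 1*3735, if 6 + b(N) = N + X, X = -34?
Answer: -3802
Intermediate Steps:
b(N) = -40 + N (b(N) = -6 + (N - 34) = -6 + (-34 + N) = -40 + N)
b(-27) - 1*3735 = (-40 - 27) - 1*3735 = -67 - 3735 = -3802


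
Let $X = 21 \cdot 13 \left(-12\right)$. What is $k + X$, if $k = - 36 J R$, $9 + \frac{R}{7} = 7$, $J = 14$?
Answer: $3780$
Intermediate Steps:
$R = -14$ ($R = -63 + 7 \cdot 7 = -63 + 49 = -14$)
$X = -3276$ ($X = 273 \left(-12\right) = -3276$)
$k = 7056$ ($k = \left(-36\right) 14 \left(-14\right) = \left(-504\right) \left(-14\right) = 7056$)
$k + X = 7056 - 3276 = 3780$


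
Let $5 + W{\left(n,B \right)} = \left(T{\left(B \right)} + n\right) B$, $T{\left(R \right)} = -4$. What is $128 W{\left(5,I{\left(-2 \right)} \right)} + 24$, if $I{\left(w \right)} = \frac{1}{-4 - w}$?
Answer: $-680$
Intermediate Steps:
$W{\left(n,B \right)} = -5 + B \left(-4 + n\right)$ ($W{\left(n,B \right)} = -5 + \left(-4 + n\right) B = -5 + B \left(-4 + n\right)$)
$128 W{\left(5,I{\left(-2 \right)} \right)} + 24 = 128 \left(-5 - 4 \left(- \frac{1}{4 - 2}\right) + - \frac{1}{4 - 2} \cdot 5\right) + 24 = 128 \left(-5 - 4 \left(- \frac{1}{2}\right) + - \frac{1}{2} \cdot 5\right) + 24 = 128 \left(-5 - 4 \left(\left(-1\right) \frac{1}{2}\right) + \left(-1\right) \frac{1}{2} \cdot 5\right) + 24 = 128 \left(-5 - -2 - \frac{5}{2}\right) + 24 = 128 \left(-5 + 2 - \frac{5}{2}\right) + 24 = 128 \left(- \frac{11}{2}\right) + 24 = -704 + 24 = -680$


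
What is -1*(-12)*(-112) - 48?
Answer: -1392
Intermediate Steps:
-1*(-12)*(-112) - 48 = 12*(-112) - 48 = -1344 - 48 = -1392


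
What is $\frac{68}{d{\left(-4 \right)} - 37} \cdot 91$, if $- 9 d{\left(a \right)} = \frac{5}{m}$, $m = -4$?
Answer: $- \frac{222768}{1327} \approx -167.87$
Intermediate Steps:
$d{\left(a \right)} = \frac{5}{36}$ ($d{\left(a \right)} = - \frac{5 \frac{1}{-4}}{9} = - \frac{5 \left(- \frac{1}{4}\right)}{9} = \left(- \frac{1}{9}\right) \left(- \frac{5}{4}\right) = \frac{5}{36}$)
$\frac{68}{d{\left(-4 \right)} - 37} \cdot 91 = \frac{68}{\frac{5}{36} - 37} \cdot 91 = \frac{68}{- \frac{1327}{36}} \cdot 91 = 68 \left(- \frac{36}{1327}\right) 91 = \left(- \frac{2448}{1327}\right) 91 = - \frac{222768}{1327}$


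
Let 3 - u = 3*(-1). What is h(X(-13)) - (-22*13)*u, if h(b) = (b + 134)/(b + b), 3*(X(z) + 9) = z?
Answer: 68459/40 ≈ 1711.5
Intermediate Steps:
X(z) = -9 + z/3
u = 6 (u = 3 - 3*(-1) = 3 - 1*(-3) = 3 + 3 = 6)
h(b) = (134 + b)/(2*b) (h(b) = (134 + b)/((2*b)) = (134 + b)*(1/(2*b)) = (134 + b)/(2*b))
h(X(-13)) - (-22*13)*u = (134 + (-9 + (⅓)*(-13)))/(2*(-9 + (⅓)*(-13))) - (-22*13)*6 = (134 + (-9 - 13/3))/(2*(-9 - 13/3)) - (-286)*6 = (134 - 40/3)/(2*(-40/3)) - 1*(-1716) = (½)*(-3/40)*(362/3) + 1716 = -181/40 + 1716 = 68459/40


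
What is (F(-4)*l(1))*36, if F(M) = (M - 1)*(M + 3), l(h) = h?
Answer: 180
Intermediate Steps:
F(M) = (-1 + M)*(3 + M)
(F(-4)*l(1))*36 = ((-3 + (-4)² + 2*(-4))*1)*36 = ((-3 + 16 - 8)*1)*36 = (5*1)*36 = 5*36 = 180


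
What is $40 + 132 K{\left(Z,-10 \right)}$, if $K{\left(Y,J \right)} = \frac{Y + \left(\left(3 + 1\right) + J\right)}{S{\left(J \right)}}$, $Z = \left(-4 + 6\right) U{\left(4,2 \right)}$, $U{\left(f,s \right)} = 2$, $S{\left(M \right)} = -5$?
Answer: $\frac{464}{5} \approx 92.8$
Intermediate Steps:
$Z = 4$ ($Z = \left(-4 + 6\right) 2 = 2 \cdot 2 = 4$)
$K{\left(Y,J \right)} = - \frac{4}{5} - \frac{J}{5} - \frac{Y}{5}$ ($K{\left(Y,J \right)} = \frac{Y + \left(\left(3 + 1\right) + J\right)}{-5} = \left(Y + \left(4 + J\right)\right) \left(- \frac{1}{5}\right) = \left(4 + J + Y\right) \left(- \frac{1}{5}\right) = - \frac{4}{5} - \frac{J}{5} - \frac{Y}{5}$)
$40 + 132 K{\left(Z,-10 \right)} = 40 + 132 \left(- \frac{4}{5} - -2 - \frac{4}{5}\right) = 40 + 132 \left(- \frac{4}{5} + 2 - \frac{4}{5}\right) = 40 + 132 \cdot \frac{2}{5} = 40 + \frac{264}{5} = \frac{464}{5}$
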